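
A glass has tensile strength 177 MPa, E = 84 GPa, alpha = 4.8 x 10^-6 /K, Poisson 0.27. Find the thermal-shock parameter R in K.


Thermal shock resistance: R = sigma * (1 - nu) / (E * alpha)
  Numerator = 177 * (1 - 0.27) = 129.21
  Denominator = 84 * 1000 * (4.8 x 10^-6) = 0.4032
  R = 129.21 / 0.4032 = 320.5 K

320.5 K


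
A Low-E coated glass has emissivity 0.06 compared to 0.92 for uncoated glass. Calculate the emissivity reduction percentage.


Percentage reduction = (1 - coated/uncoated) * 100
  Ratio = 0.06 / 0.92 = 0.0652
  Reduction = (1 - 0.0652) * 100 = 93.5%

93.5%


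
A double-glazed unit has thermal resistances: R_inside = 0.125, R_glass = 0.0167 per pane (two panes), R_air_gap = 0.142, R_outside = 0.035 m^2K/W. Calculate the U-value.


Total thermal resistance (series):
  R_total = R_in + R_glass + R_air + R_glass + R_out
  R_total = 0.125 + 0.0167 + 0.142 + 0.0167 + 0.035 = 0.3354 m^2K/W
U-value = 1 / R_total = 1 / 0.3354 = 2.982 W/m^2K

2.982 W/m^2K


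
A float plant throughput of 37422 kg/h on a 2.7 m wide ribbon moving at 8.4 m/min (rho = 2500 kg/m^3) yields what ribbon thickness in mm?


Ribbon cross-section from mass balance:
  Volume rate = throughput / density = 37422 / 2500 = 14.9688 m^3/h
  thickness = volume rate / (speed * 60 * width), i.e.
  thickness = throughput / (60 * speed * width * density) * 1000
  thickness = 37422 / (60 * 8.4 * 2.7 * 2500) * 1000 = 11.0 mm

11.0 mm


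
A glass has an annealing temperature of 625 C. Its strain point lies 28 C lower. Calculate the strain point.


Strain point = annealing point - difference:
  T_strain = 625 - 28 = 597 C

597 C


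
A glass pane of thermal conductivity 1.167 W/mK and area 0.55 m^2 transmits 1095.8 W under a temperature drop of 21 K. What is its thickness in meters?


Fourier's law: t = k * A * dT / Q
  t = 1.167 * 0.55 * 21 / 1095.8
  t = 13.47885 / 1095.8 = 0.0123 m

0.0123 m


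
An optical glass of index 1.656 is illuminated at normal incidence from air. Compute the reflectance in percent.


Fresnel reflectance at normal incidence:
  R = ((n - 1)/(n + 1))^2
  (n - 1)/(n + 1) = (1.656 - 1)/(1.656 + 1) = 0.246988
  R = 0.246988^2 = 0.0610031
  R(%) = 0.0610031 * 100 = 6.1%

6.1%


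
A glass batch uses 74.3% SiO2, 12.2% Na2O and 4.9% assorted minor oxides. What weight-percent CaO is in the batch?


Pieces sum to 100%:
  CaO = 100 - (SiO2 + Na2O + others)
  CaO = 100 - (74.3 + 12.2 + 4.9) = 8.6%

8.6%


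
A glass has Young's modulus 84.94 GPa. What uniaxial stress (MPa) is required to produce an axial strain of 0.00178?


Rearrange E = sigma / epsilon:
  sigma = E * epsilon
  E (MPa) = 84.94 * 1000 = 84940
  sigma = 84940 * 0.00178 = 151.19 MPa

151.19 MPa


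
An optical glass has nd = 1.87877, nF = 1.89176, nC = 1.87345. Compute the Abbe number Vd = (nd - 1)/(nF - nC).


Abbe number formula: Vd = (nd - 1) / (nF - nC)
  nd - 1 = 1.87877 - 1 = 0.87877
  nF - nC = 1.89176 - 1.87345 = 0.01831
  Vd = 0.87877 / 0.01831 = 47.99

47.99


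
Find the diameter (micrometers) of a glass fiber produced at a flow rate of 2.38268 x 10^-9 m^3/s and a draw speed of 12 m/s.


Cross-sectional area from continuity:
  A = Q / v = 2.38268 x 10^-9 / 12 = 1.985567 x 10^-10 m^2
Diameter from circular cross-section:
  d = sqrt(4A / pi) * 10^6 (m -> um)
  d = sqrt(4 * 1.985567 x 10^-10 / pi) * 10^6 = 15.9 um

15.9 um


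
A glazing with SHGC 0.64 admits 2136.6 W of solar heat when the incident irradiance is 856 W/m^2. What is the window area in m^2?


Rearrange Q = Area * SHGC * Irradiance:
  Area = Q / (SHGC * Irradiance)
  Area = 2136.6 / (0.64 * 856) = 3.9 m^2

3.9 m^2


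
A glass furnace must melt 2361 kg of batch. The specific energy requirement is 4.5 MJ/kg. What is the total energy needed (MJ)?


Total energy = mass * specific energy
  E = 2361 * 4.5 = 10624.5 MJ

10624.5 MJ


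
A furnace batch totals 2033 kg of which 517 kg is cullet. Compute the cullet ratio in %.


Cullet ratio = (cullet mass / total batch mass) * 100
  Ratio = 517 / 2033 * 100 = 25.43%

25.43%


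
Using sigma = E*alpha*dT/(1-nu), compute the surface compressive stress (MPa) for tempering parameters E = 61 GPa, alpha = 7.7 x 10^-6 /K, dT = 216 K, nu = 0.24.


Tempering stress: sigma = E * alpha * dT / (1 - nu)
  E (MPa) = 61 * 1000 = 61000
  Numerator = 61000 * (7.7 x 10^-6) * 216 = 101.4552
  Denominator = 1 - 0.24 = 0.76
  sigma = 101.4552 / 0.76 = 133.5 MPa

133.5 MPa


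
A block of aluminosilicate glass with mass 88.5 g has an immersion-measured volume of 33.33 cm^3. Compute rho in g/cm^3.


Use the definition of density:
  rho = mass / volume
  rho = 88.5 / 33.33 = 2.655 g/cm^3

2.655 g/cm^3


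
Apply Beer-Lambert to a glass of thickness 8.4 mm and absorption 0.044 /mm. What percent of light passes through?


Beer-Lambert law: T = exp(-alpha * thickness)
  exponent = -0.044 * 8.4 = -0.3696
  T = exp(-0.3696) = 0.691
  Percentage = 0.691 * 100 = 69.1%

69.1%


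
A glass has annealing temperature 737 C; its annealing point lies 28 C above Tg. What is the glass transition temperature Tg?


Rearrange T_anneal = Tg + offset for Tg:
  Tg = T_anneal - offset = 737 - 28 = 709 C

709 C


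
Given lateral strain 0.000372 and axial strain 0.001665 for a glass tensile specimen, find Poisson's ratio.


Poisson's ratio: nu = lateral strain / axial strain
  nu = 0.000372 / 0.001665 = 0.2234

0.2234


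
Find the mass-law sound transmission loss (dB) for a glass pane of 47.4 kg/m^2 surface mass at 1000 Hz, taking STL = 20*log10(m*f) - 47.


Mass law: STL = 20 * log10(m * f) - 47
  m * f = 47.4 * 1000 = 47400
  log10(47400) = 4.67578
  STL = 20 * 4.67578 - 47 = 93.5156 - 47 = 46.5 dB

46.5 dB


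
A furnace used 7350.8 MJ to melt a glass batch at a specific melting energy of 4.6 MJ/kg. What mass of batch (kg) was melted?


Rearrange E = m * s for m:
  m = E / s
  m = 7350.8 / 4.6 = 1598.0 kg

1598.0 kg


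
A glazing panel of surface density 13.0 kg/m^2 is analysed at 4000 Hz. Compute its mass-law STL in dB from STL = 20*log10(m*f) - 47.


Mass law: STL = 20 * log10(m * f) - 47
  m * f = 13.0 * 4000 = 52000
  log10(52000) = 4.716
  STL = 20 * 4.716 - 47 = 94.32 - 47 = 47.3 dB

47.3 dB


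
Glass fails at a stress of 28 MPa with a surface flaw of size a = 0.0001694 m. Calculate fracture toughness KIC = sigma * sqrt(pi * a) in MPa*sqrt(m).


Fracture toughness: KIC = sigma * sqrt(pi * a)
  pi * a = pi * 0.0001694 = 0.000532186
  sqrt(pi * a) = 0.023069
  KIC = 28 * 0.023069 = 0.646 MPa*sqrt(m)

0.646 MPa*sqrt(m)


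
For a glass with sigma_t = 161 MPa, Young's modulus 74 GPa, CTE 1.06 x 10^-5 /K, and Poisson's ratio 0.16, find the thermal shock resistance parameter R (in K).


Thermal shock resistance: R = sigma * (1 - nu) / (E * alpha)
  Numerator = 161 * (1 - 0.16) = 135.24
  Denominator = 74 * 1000 * (1.06 x 10^-5) = 0.7844
  R = 135.24 / 0.7844 = 172.4 K

172.4 K


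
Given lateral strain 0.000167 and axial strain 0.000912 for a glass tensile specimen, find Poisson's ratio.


Poisson's ratio: nu = lateral strain / axial strain
  nu = 0.000167 / 0.000912 = 0.1831

0.1831


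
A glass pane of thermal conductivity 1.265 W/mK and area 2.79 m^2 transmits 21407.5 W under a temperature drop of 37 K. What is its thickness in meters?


Fourier's law: t = k * A * dT / Q
  t = 1.265 * 2.79 * 37 / 21407.5
  t = 130.58595 / 21407.5 = 0.0061 m

0.0061 m


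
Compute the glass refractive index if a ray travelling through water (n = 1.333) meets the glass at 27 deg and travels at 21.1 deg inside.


Apply Snell's law: n1 * sin(theta1) = n2 * sin(theta2)
  n2 = n1 * sin(theta1) / sin(theta2)
  sin(27) = 0.45399
  sin(21.1) = 0.359997
  n2 = 1.333 * 0.45399 / 0.359997 = 1.681

1.681


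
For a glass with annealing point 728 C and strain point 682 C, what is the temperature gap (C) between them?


Gap = T_anneal - T_strain:
  gap = 728 - 682 = 46 C

46 C


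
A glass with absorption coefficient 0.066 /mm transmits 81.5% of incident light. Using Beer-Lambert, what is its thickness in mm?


Rearrange T = exp(-alpha * thickness):
  thickness = -ln(T) / alpha
  T = 81.5/100 = 0.815
  ln(T) = -0.20457
  -ln(T) = 0.20457
  thickness = 0.20457 / 0.066 = 3.1 mm

3.1 mm


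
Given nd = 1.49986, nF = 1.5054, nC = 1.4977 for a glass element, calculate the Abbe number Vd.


Abbe number formula: Vd = (nd - 1) / (nF - nC)
  nd - 1 = 1.49986 - 1 = 0.49986
  nF - nC = 1.5054 - 1.4977 = 0.0077
  Vd = 0.49986 / 0.0077 = 64.92

64.92


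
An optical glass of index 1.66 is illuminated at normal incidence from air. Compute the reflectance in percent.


Fresnel reflectance at normal incidence:
  R = ((n - 1)/(n + 1))^2
  (n - 1)/(n + 1) = (1.66 - 1)/(1.66 + 1) = 0.24812
  R = 0.24812^2 = 0.0615635
  R(%) = 0.0615635 * 100 = 6.156%

6.156%


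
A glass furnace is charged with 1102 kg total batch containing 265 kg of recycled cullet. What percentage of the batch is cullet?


Cullet ratio = (cullet mass / total batch mass) * 100
  Ratio = 265 / 1102 * 100 = 24.05%

24.05%


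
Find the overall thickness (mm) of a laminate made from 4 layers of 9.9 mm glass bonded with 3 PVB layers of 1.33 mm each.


Total thickness = glass contribution + PVB contribution
  Glass: 4 * 9.9 = 39.6 mm
  PVB: 3 * 1.33 = 3.99 mm
  Total = 39.6 + 3.99 = 43.59 mm

43.59 mm


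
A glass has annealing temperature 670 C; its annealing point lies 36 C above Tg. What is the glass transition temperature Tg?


Rearrange T_anneal = Tg + offset for Tg:
  Tg = T_anneal - offset = 670 - 36 = 634 C

634 C


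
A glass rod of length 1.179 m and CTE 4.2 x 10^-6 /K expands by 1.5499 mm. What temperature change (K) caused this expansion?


Rearrange dL = alpha * L0 * dT for dT:
  dT = dL / (alpha * L0)
  dL (m) = 1.5499 / 1000 = 0.0015499
  dT = 0.0015499 / ((4.2 x 10^-6) * 1.179) = 313.0 K

313.0 K


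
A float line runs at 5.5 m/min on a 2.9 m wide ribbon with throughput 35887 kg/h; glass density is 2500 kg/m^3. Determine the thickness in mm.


Ribbon cross-section from mass balance:
  Volume rate = throughput / density = 35887 / 2500 = 14.3548 m^3/h
  thickness = volume rate / (speed * 60 * width), i.e.
  thickness = throughput / (60 * speed * width * density) * 1000
  thickness = 35887 / (60 * 5.5 * 2.9 * 2500) * 1000 = 15.0 mm

15.0 mm


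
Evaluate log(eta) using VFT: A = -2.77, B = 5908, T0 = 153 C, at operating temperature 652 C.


VFT equation: log(eta) = A + B / (T - T0)
  T - T0 = 652 - 153 = 499
  B / (T - T0) = 5908 / 499 = 11.84
  log(eta) = -2.77 + 11.84 = 9.07

9.07


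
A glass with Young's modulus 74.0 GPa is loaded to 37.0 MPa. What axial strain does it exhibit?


Rearrange E = sigma / epsilon:
  epsilon = sigma / E
  E (MPa) = 74.0 * 1000 = 74000
  epsilon = 37.0 / 74000 = 0.0005

0.0005


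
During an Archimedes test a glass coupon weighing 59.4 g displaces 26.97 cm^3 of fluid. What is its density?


Use the definition of density:
  rho = mass / volume
  rho = 59.4 / 26.97 = 2.202 g/cm^3

2.202 g/cm^3


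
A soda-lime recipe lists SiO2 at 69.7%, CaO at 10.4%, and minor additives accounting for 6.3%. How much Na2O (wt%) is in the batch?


Pieces sum to 100%:
  Na2O = 100 - (SiO2 + CaO + others)
  Na2O = 100 - (69.7 + 10.4 + 6.3) = 13.6%

13.6%


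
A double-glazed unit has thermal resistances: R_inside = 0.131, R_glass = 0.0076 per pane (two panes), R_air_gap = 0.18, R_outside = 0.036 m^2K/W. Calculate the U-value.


Total thermal resistance (series):
  R_total = R_in + R_glass + R_air + R_glass + R_out
  R_total = 0.131 + 0.0076 + 0.18 + 0.0076 + 0.036 = 0.3622 m^2K/W
U-value = 1 / R_total = 1 / 0.3622 = 2.761 W/m^2K

2.761 W/m^2K


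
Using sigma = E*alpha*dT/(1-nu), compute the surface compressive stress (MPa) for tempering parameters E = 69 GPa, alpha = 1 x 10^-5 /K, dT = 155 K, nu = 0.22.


Tempering stress: sigma = E * alpha * dT / (1 - nu)
  E (MPa) = 69 * 1000 = 69000
  Numerator = 69000 * (1 x 10^-5) * 155 = 106.95
  Denominator = 1 - 0.22 = 0.78
  sigma = 106.95 / 0.78 = 137.1 MPa

137.1 MPa


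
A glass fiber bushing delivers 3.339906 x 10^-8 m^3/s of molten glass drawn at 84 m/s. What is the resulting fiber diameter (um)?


Cross-sectional area from continuity:
  A = Q / v = 3.339906 x 10^-8 / 84 = 3.976079 x 10^-10 m^2
Diameter from circular cross-section:
  d = sqrt(4A / pi) * 10^6 (m -> um)
  d = sqrt(4 * 3.976079 x 10^-10 / pi) * 10^6 = 22.5 um

22.5 um


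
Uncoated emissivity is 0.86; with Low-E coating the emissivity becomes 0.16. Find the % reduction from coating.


Percentage reduction = (1 - coated/uncoated) * 100
  Ratio = 0.16 / 0.86 = 0.186
  Reduction = (1 - 0.186) * 100 = 81.4%

81.4%


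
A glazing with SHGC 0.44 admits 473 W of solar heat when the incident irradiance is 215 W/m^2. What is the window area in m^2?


Rearrange Q = Area * SHGC * Irradiance:
  Area = Q / (SHGC * Irradiance)
  Area = 473 / (0.44 * 215) = 5.0 m^2

5.0 m^2


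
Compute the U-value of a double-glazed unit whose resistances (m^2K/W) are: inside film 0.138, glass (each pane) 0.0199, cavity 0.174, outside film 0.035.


Total thermal resistance (series):
  R_total = R_in + R_glass + R_air + R_glass + R_out
  R_total = 0.138 + 0.0199 + 0.174 + 0.0199 + 0.035 = 0.3868 m^2K/W
U-value = 1 / R_total = 1 / 0.3868 = 2.585 W/m^2K

2.585 W/m^2K


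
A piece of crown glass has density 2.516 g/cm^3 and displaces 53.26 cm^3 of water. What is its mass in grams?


Rearrange rho = m / V:
  m = rho * V
  m = 2.516 * 53.26 = 134.002 g

134.002 g


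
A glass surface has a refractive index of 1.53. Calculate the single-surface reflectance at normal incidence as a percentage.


Fresnel reflectance at normal incidence:
  R = ((n - 1)/(n + 1))^2
  (n - 1)/(n + 1) = (1.53 - 1)/(1.53 + 1) = 0.209486
  R = 0.209486^2 = 0.0438844
  R(%) = 0.0438844 * 100 = 4.388%

4.388%


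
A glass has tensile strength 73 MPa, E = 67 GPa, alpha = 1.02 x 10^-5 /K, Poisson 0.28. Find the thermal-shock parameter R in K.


Thermal shock resistance: R = sigma * (1 - nu) / (E * alpha)
  Numerator = 73 * (1 - 0.28) = 52.56
  Denominator = 67 * 1000 * (1.02 x 10^-5) = 0.6834
  R = 52.56 / 0.6834 = 76.9 K

76.9 K


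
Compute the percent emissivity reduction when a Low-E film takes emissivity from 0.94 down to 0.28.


Percentage reduction = (1 - coated/uncoated) * 100
  Ratio = 0.28 / 0.94 = 0.2979
  Reduction = (1 - 0.2979) * 100 = 70.2%

70.2%


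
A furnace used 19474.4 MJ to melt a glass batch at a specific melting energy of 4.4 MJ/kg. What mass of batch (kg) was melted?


Rearrange E = m * s for m:
  m = E / s
  m = 19474.4 / 4.4 = 4426.0 kg

4426.0 kg


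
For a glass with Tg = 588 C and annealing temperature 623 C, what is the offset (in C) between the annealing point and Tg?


Offset = T_anneal - Tg:
  offset = 623 - 588 = 35 C

35 C


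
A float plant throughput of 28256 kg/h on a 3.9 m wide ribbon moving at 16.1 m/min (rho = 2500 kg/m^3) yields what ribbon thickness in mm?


Ribbon cross-section from mass balance:
  Volume rate = throughput / density = 28256 / 2500 = 11.3024 m^3/h
  thickness = volume rate / (speed * 60 * width), i.e.
  thickness = throughput / (60 * speed * width * density) * 1000
  thickness = 28256 / (60 * 16.1 * 3.9 * 2500) * 1000 = 3.0 mm

3.0 mm


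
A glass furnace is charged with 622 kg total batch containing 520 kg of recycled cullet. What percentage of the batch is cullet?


Cullet ratio = (cullet mass / total batch mass) * 100
  Ratio = 520 / 622 * 100 = 83.6%

83.6%


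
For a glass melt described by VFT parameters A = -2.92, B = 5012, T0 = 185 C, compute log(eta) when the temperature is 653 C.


VFT equation: log(eta) = A + B / (T - T0)
  T - T0 = 653 - 185 = 468
  B / (T - T0) = 5012 / 468 = 10.709
  log(eta) = -2.92 + 10.709 = 7.789

7.789


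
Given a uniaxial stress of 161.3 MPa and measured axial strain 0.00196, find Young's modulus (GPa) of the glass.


Young's modulus: E = stress / strain
  E = 161.3 MPa / 0.00196 = 82295.92 MPa
Convert to GPa: 82295.92 / 1000 = 82.3 GPa

82.3 GPa


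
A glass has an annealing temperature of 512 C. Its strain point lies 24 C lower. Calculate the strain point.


Strain point = annealing point - difference:
  T_strain = 512 - 24 = 488 C

488 C


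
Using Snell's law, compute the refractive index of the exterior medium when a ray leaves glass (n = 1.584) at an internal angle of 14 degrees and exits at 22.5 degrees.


Apply Snell's law: n1 * sin(theta1) = n2 * sin(theta2)
  n2 = n1 * sin(theta1) / sin(theta2)
  sin(14) = 0.241922
  sin(22.5) = 0.382683
  n2 = 1.584 * 0.241922 / 0.382683 = 1.0014

1.0014


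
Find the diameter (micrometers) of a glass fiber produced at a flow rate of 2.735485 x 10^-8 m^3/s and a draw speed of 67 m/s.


Cross-sectional area from continuity:
  A = Q / v = 2.735485 x 10^-8 / 67 = 4.082813 x 10^-10 m^2
Diameter from circular cross-section:
  d = sqrt(4A / pi) * 10^6 (m -> um)
  d = sqrt(4 * 4.082813 x 10^-10 / pi) * 10^6 = 22.8 um

22.8 um


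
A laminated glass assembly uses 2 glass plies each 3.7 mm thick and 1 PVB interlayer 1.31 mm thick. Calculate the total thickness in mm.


Total thickness = glass contribution + PVB contribution
  Glass: 2 * 3.7 = 7.4 mm
  PVB: 1 * 1.31 = 1.31 mm
  Total = 7.4 + 1.31 = 8.71 mm

8.71 mm


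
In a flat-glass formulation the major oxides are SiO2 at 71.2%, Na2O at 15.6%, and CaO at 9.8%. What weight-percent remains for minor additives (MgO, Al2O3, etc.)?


Sum the three major oxides:
  SiO2 + Na2O + CaO = 71.2 + 15.6 + 9.8 = 96.6%
Subtract from 100%:
  Others = 100 - 96.6 = 3.4%

3.4%


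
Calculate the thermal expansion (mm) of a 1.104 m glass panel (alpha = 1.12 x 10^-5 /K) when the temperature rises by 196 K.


Thermal expansion formula: dL = alpha * L0 * dT
  dL = (1.12 x 10^-5) * 1.104 * 196 = 0.0024235 m
Convert to mm: 0.0024235 * 1000 = 2.4235 mm

2.4235 mm


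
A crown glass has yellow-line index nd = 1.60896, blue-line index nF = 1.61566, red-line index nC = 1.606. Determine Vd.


Abbe number formula: Vd = (nd - 1) / (nF - nC)
  nd - 1 = 1.60896 - 1 = 0.60896
  nF - nC = 1.61566 - 1.606 = 0.00966
  Vd = 0.60896 / 0.00966 = 63.04

63.04


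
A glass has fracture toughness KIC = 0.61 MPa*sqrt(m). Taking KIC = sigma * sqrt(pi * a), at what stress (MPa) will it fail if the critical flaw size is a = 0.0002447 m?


Rearrange KIC = sigma * sqrt(pi * a):
  sigma = KIC / sqrt(pi * a)
  sqrt(pi * 0.0002447) = 0.027726
  sigma = 0.61 / 0.027726 = 22.0 MPa

22.0 MPa


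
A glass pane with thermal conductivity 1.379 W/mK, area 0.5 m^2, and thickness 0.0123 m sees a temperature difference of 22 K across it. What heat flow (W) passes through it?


Fourier's law: Q = k * A * dT / t
  Q = 1.379 * 0.5 * 22 / 0.0123
  Q = 15.169 / 0.0123 = 1233.3 W

1233.3 W


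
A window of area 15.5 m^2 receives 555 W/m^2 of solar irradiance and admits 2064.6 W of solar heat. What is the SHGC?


Rearrange Q = Area * SHGC * Irradiance:
  SHGC = Q / (Area * Irradiance)
  SHGC = 2064.6 / (15.5 * 555) = 0.24

0.24


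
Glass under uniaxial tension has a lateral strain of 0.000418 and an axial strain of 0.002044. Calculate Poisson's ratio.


Poisson's ratio: nu = lateral strain / axial strain
  nu = 0.000418 / 0.002044 = 0.2045

0.2045


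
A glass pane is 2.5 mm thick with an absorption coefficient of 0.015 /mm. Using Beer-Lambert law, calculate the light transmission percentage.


Beer-Lambert law: T = exp(-alpha * thickness)
  exponent = -0.015 * 2.5 = -0.0375
  T = exp(-0.0375) = 0.9632
  Percentage = 0.9632 * 100 = 96.32%

96.32%


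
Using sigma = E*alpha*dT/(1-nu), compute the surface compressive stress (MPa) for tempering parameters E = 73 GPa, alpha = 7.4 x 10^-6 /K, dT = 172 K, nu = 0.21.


Tempering stress: sigma = E * alpha * dT / (1 - nu)
  E (MPa) = 73 * 1000 = 73000
  Numerator = 73000 * (7.4 x 10^-6) * 172 = 92.9144
  Denominator = 1 - 0.21 = 0.79
  sigma = 92.9144 / 0.79 = 117.6 MPa

117.6 MPa


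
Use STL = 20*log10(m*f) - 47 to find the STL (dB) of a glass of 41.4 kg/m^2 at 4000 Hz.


Mass law: STL = 20 * log10(m * f) - 47
  m * f = 41.4 * 4000 = 165600
  log10(165600) = 5.21906
  STL = 20 * 5.21906 - 47 = 104.3812 - 47 = 57.4 dB

57.4 dB


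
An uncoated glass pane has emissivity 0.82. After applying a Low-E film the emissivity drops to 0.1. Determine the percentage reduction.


Percentage reduction = (1 - coated/uncoated) * 100
  Ratio = 0.1 / 0.82 = 0.122
  Reduction = (1 - 0.122) * 100 = 87.8%

87.8%


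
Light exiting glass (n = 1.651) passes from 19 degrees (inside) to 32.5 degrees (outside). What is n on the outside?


Apply Snell's law: n1 * sin(theta1) = n2 * sin(theta2)
  n2 = n1 * sin(theta1) / sin(theta2)
  sin(19) = 0.325568
  sin(32.5) = 0.5373
  n2 = 1.651 * 0.325568 / 0.5373 = 1.0004

1.0004


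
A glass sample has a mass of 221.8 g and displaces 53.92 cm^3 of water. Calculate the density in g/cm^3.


Use the definition of density:
  rho = mass / volume
  rho = 221.8 / 53.92 = 4.114 g/cm^3

4.114 g/cm^3


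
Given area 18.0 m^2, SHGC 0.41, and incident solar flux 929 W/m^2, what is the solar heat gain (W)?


Solar heat gain: Q = Area * SHGC * Irradiance
  Q = 18.0 * 0.41 * 929 = 6856 W

6856 W


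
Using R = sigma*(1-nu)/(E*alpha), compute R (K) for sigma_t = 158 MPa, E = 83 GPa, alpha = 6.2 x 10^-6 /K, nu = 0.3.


Thermal shock resistance: R = sigma * (1 - nu) / (E * alpha)
  Numerator = 158 * (1 - 0.3) = 110.6
  Denominator = 83 * 1000 * (6.2 x 10^-6) = 0.5146
  R = 110.6 / 0.5146 = 214.9 K

214.9 K


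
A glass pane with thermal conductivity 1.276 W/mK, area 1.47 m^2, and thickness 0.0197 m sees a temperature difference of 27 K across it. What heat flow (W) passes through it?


Fourier's law: Q = k * A * dT / t
  Q = 1.276 * 1.47 * 27 / 0.0197
  Q = 50.64444 / 0.0197 = 2570.8 W

2570.8 W


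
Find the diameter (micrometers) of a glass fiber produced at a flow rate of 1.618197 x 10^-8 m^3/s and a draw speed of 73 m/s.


Cross-sectional area from continuity:
  A = Q / v = 1.618197 x 10^-8 / 73 = 2.216708 x 10^-10 m^2
Diameter from circular cross-section:
  d = sqrt(4A / pi) * 10^6 (m -> um)
  d = sqrt(4 * 2.216708 x 10^-10 / pi) * 10^6 = 16.8 um

16.8 um


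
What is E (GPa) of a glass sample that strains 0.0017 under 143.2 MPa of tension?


Young's modulus: E = stress / strain
  E = 143.2 MPa / 0.0017 = 84235.29 MPa
Convert to GPa: 84235.29 / 1000 = 84.24 GPa

84.24 GPa


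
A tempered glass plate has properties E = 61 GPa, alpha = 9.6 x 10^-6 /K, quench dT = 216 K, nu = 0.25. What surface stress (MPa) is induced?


Tempering stress: sigma = E * alpha * dT / (1 - nu)
  E (MPa) = 61 * 1000 = 61000
  Numerator = 61000 * (9.6 x 10^-6) * 216 = 126.4896
  Denominator = 1 - 0.25 = 0.75
  sigma = 126.4896 / 0.75 = 168.7 MPa

168.7 MPa


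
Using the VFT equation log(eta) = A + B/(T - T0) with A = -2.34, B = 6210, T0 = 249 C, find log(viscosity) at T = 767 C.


VFT equation: log(eta) = A + B / (T - T0)
  T - T0 = 767 - 249 = 518
  B / (T - T0) = 6210 / 518 = 11.988
  log(eta) = -2.34 + 11.988 = 9.648

9.648


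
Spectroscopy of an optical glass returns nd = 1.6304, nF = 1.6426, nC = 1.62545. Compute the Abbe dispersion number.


Abbe number formula: Vd = (nd - 1) / (nF - nC)
  nd - 1 = 1.6304 - 1 = 0.6304
  nF - nC = 1.6426 - 1.62545 = 0.01715
  Vd = 0.6304 / 0.01715 = 36.76

36.76


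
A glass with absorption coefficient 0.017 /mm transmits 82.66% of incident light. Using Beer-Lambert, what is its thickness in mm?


Rearrange T = exp(-alpha * thickness):
  thickness = -ln(T) / alpha
  T = 82.66/100 = 0.8266
  ln(T) = -0.19043
  -ln(T) = 0.19043
  thickness = 0.19043 / 0.017 = 11.2 mm

11.2 mm


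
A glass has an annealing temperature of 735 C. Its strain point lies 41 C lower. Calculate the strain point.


Strain point = annealing point - difference:
  T_strain = 735 - 41 = 694 C

694 C


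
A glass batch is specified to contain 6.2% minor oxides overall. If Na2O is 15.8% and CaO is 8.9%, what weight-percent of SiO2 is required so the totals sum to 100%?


Known pieces sum to 100%:
  SiO2 = 100 - (others + Na2O + CaO)
  SiO2 = 100 - (6.2 + 15.8 + 8.9) = 69.1%

69.1%


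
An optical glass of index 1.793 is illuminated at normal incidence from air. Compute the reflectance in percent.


Fresnel reflectance at normal incidence:
  R = ((n - 1)/(n + 1))^2
  (n - 1)/(n + 1) = (1.793 - 1)/(1.793 + 1) = 0.283924
  R = 0.283924^2 = 0.0806128
  R(%) = 0.0806128 * 100 = 8.061%

8.061%


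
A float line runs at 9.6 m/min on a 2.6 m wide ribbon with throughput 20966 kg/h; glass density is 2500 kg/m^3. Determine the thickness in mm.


Ribbon cross-section from mass balance:
  Volume rate = throughput / density = 20966 / 2500 = 8.3864 m^3/h
  thickness = volume rate / (speed * 60 * width), i.e.
  thickness = throughput / (60 * speed * width * density) * 1000
  thickness = 20966 / (60 * 9.6 * 2.6 * 2500) * 1000 = 5.6 mm

5.6 mm


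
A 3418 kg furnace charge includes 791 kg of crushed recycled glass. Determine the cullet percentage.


Cullet ratio = (cullet mass / total batch mass) * 100
  Ratio = 791 / 3418 * 100 = 23.14%

23.14%


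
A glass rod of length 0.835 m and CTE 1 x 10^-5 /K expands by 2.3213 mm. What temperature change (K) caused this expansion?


Rearrange dL = alpha * L0 * dT for dT:
  dT = dL / (alpha * L0)
  dL (m) = 2.3213 / 1000 = 0.0023213
  dT = 0.0023213 / ((1 x 10^-5) * 0.835) = 278.0 K

278.0 K


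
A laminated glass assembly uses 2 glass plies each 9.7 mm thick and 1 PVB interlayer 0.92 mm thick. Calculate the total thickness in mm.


Total thickness = glass contribution + PVB contribution
  Glass: 2 * 9.7 = 19.4 mm
  PVB: 1 * 0.92 = 0.92 mm
  Total = 19.4 + 0.92 = 20.32 mm

20.32 mm


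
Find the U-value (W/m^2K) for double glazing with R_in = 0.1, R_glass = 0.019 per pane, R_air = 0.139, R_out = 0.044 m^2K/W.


Total thermal resistance (series):
  R_total = R_in + R_glass + R_air + R_glass + R_out
  R_total = 0.1 + 0.019 + 0.139 + 0.019 + 0.044 = 0.321 m^2K/W
U-value = 1 / R_total = 1 / 0.321 = 3.115 W/m^2K

3.115 W/m^2K


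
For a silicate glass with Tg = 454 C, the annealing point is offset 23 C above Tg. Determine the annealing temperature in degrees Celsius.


The annealing temperature is Tg plus the offset:
  T_anneal = 454 + 23 = 477 C

477 C


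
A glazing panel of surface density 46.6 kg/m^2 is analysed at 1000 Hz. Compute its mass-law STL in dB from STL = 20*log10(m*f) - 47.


Mass law: STL = 20 * log10(m * f) - 47
  m * f = 46.6 * 1000 = 46600
  log10(46600) = 4.66839
  STL = 20 * 4.66839 - 47 = 93.3678 - 47 = 46.4 dB

46.4 dB


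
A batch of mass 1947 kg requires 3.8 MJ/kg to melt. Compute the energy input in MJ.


Total energy = mass * specific energy
  E = 1947 * 3.8 = 7398.6 MJ

7398.6 MJ


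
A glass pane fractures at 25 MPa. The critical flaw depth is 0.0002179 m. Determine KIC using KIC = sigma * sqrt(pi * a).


Fracture toughness: KIC = sigma * sqrt(pi * a)
  pi * a = pi * 0.0002179 = 0.000684553
  sqrt(pi * a) = 0.026164
  KIC = 25 * 0.026164 = 0.654 MPa*sqrt(m)

0.654 MPa*sqrt(m)


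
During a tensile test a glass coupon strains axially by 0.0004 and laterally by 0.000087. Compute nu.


Poisson's ratio: nu = lateral strain / axial strain
  nu = 0.000087 / 0.0004 = 0.2175

0.2175


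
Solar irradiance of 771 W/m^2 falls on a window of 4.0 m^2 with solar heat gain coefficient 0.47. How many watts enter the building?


Solar heat gain: Q = Area * SHGC * Irradiance
  Q = 4.0 * 0.47 * 771 = 1449.5 W

1449.5 W


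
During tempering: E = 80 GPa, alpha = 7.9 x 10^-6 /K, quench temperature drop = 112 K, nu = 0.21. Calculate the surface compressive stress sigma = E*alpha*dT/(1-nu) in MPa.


Tempering stress: sigma = E * alpha * dT / (1 - nu)
  E (MPa) = 80 * 1000 = 80000
  Numerator = 80000 * (7.9 x 10^-6) * 112 = 70.784
  Denominator = 1 - 0.21 = 0.79
  sigma = 70.784 / 0.79 = 89.6 MPa

89.6 MPa


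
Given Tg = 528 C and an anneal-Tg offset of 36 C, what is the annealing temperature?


The annealing temperature is Tg plus the offset:
  T_anneal = 528 + 36 = 564 C

564 C


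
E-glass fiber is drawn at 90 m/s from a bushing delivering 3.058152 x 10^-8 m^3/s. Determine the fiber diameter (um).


Cross-sectional area from continuity:
  A = Q / v = 3.058152 x 10^-8 / 90 = 3.397947 x 10^-10 m^2
Diameter from circular cross-section:
  d = sqrt(4A / pi) * 10^6 (m -> um)
  d = sqrt(4 * 3.397947 x 10^-10 / pi) * 10^6 = 20.8 um

20.8 um


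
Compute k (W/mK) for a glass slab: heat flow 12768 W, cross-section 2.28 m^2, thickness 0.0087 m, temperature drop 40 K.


Fourier's law rearranged: k = Q * t / (A * dT)
  Numerator = 12768 * 0.0087 = 111.0816
  Denominator = 2.28 * 40 = 91.2
  k = 111.0816 / 91.2 = 1.218 W/mK

1.218 W/mK


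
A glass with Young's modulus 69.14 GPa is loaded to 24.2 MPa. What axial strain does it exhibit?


Rearrange E = sigma / epsilon:
  epsilon = sigma / E
  E (MPa) = 69.14 * 1000 = 69140
  epsilon = 24.2 / 69140 = 0.00035

0.00035


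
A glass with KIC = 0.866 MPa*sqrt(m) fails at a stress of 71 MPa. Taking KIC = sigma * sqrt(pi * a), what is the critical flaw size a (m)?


Rearrange KIC = sigma * sqrt(pi * a):
  sqrt(pi * a) = KIC / sigma
  sqrt(pi * a) = 0.866 / 71 = 0.012197
  a = (KIC / sigma)^2 / pi
  a = 0.012197^2 / pi = 0.0000474 m

0.0000474 m


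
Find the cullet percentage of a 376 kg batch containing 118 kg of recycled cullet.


Cullet ratio = (cullet mass / total batch mass) * 100
  Ratio = 118 / 376 * 100 = 31.38%

31.38%


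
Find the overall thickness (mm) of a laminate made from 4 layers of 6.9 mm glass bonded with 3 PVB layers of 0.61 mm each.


Total thickness = glass contribution + PVB contribution
  Glass: 4 * 6.9 = 27.6 mm
  PVB: 3 * 0.61 = 1.83 mm
  Total = 27.6 + 1.83 = 29.43 mm

29.43 mm


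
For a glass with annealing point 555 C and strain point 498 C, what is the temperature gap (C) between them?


Gap = T_anneal - T_strain:
  gap = 555 - 498 = 57 C

57 C


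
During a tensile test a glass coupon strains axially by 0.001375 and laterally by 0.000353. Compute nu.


Poisson's ratio: nu = lateral strain / axial strain
  nu = 0.000353 / 0.001375 = 0.2567

0.2567


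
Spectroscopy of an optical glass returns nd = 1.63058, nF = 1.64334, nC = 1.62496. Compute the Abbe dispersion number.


Abbe number formula: Vd = (nd - 1) / (nF - nC)
  nd - 1 = 1.63058 - 1 = 0.63058
  nF - nC = 1.64334 - 1.62496 = 0.01838
  Vd = 0.63058 / 0.01838 = 34.31

34.31


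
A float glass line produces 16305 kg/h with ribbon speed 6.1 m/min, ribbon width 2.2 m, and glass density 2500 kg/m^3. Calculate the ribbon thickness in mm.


Ribbon cross-section from mass balance:
  Volume rate = throughput / density = 16305 / 2500 = 6.522 m^3/h
  thickness = volume rate / (speed * 60 * width), i.e.
  thickness = throughput / (60 * speed * width * density) * 1000
  thickness = 16305 / (60 * 6.1 * 2.2 * 2500) * 1000 = 8.1 mm

8.1 mm


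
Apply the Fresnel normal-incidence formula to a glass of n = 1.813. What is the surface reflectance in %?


Fresnel reflectance at normal incidence:
  R = ((n - 1)/(n + 1))^2
  (n - 1)/(n + 1) = (1.813 - 1)/(1.813 + 1) = 0.289015
  R = 0.289015^2 = 0.0835297
  R(%) = 0.0835297 * 100 = 8.353%

8.353%


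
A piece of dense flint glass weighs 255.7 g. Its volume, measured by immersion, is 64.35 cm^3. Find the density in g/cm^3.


Use the definition of density:
  rho = mass / volume
  rho = 255.7 / 64.35 = 3.974 g/cm^3

3.974 g/cm^3


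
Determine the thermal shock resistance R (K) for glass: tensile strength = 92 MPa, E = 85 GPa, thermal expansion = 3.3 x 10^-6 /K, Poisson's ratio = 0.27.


Thermal shock resistance: R = sigma * (1 - nu) / (E * alpha)
  Numerator = 92 * (1 - 0.27) = 67.16
  Denominator = 85 * 1000 * (3.3 x 10^-6) = 0.2805
  R = 67.16 / 0.2805 = 239.4 K

239.4 K


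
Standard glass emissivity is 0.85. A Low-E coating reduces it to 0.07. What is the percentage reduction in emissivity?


Percentage reduction = (1 - coated/uncoated) * 100
  Ratio = 0.07 / 0.85 = 0.0824
  Reduction = (1 - 0.0824) * 100 = 91.8%

91.8%


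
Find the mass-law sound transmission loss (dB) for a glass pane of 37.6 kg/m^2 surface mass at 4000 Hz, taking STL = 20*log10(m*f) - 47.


Mass law: STL = 20 * log10(m * f) - 47
  m * f = 37.6 * 4000 = 150400
  log10(150400) = 5.17725
  STL = 20 * 5.17725 - 47 = 103.545 - 47 = 56.5 dB

56.5 dB


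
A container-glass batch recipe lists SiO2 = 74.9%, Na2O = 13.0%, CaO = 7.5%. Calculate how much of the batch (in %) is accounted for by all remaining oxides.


Sum the three major oxides:
  SiO2 + Na2O + CaO = 74.9 + 13.0 + 7.5 = 95.4%
Subtract from 100%:
  Others = 100 - 95.4 = 4.6%

4.6%


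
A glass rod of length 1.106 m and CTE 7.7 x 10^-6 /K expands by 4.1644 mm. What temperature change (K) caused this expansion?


Rearrange dL = alpha * L0 * dT for dT:
  dT = dL / (alpha * L0)
  dL (m) = 4.1644 / 1000 = 0.0041644
  dT = 0.0041644 / ((7.7 x 10^-6) * 1.106) = 489.0 K

489.0 K


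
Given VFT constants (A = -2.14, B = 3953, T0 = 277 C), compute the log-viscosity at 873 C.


VFT equation: log(eta) = A + B / (T - T0)
  T - T0 = 873 - 277 = 596
  B / (T - T0) = 3953 / 596 = 6.633
  log(eta) = -2.14 + 6.633 = 4.493

4.493


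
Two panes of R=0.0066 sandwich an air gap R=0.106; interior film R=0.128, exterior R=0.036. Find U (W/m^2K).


Total thermal resistance (series):
  R_total = R_in + R_glass + R_air + R_glass + R_out
  R_total = 0.128 + 0.0066 + 0.106 + 0.0066 + 0.036 = 0.2832 m^2K/W
U-value = 1 / R_total = 1 / 0.2832 = 3.531 W/m^2K

3.531 W/m^2K


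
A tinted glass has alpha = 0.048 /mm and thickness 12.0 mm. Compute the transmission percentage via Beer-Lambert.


Beer-Lambert law: T = exp(-alpha * thickness)
  exponent = -0.048 * 12.0 = -0.576
  T = exp(-0.576) = 0.5621
  Percentage = 0.5621 * 100 = 56.21%

56.21%


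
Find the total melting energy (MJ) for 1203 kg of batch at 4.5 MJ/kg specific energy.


Total energy = mass * specific energy
  E = 1203 * 4.5 = 5413.5 MJ

5413.5 MJ


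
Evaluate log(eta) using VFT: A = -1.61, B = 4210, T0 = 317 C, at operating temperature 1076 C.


VFT equation: log(eta) = A + B / (T - T0)
  T - T0 = 1076 - 317 = 759
  B / (T - T0) = 4210 / 759 = 5.547
  log(eta) = -1.61 + 5.547 = 3.937

3.937


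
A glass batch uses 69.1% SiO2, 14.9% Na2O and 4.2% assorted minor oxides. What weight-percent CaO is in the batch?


Pieces sum to 100%:
  CaO = 100 - (SiO2 + Na2O + others)
  CaO = 100 - (69.1 + 14.9 + 4.2) = 11.8%

11.8%


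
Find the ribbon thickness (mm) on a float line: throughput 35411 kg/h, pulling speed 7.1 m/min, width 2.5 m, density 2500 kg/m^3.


Ribbon cross-section from mass balance:
  Volume rate = throughput / density = 35411 / 2500 = 14.1644 m^3/h
  thickness = volume rate / (speed * 60 * width), i.e.
  thickness = throughput / (60 * speed * width * density) * 1000
  thickness = 35411 / (60 * 7.1 * 2.5 * 2500) * 1000 = 13.3 mm

13.3 mm


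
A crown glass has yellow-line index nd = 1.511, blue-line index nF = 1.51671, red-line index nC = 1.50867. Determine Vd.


Abbe number formula: Vd = (nd - 1) / (nF - nC)
  nd - 1 = 1.511 - 1 = 0.511
  nF - nC = 1.51671 - 1.50867 = 0.00804
  Vd = 0.511 / 0.00804 = 63.56

63.56


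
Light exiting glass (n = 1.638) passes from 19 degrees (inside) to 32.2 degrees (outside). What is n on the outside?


Apply Snell's law: n1 * sin(theta1) = n2 * sin(theta2)
  n2 = n1 * sin(theta1) / sin(theta2)
  sin(19) = 0.325568
  sin(32.2) = 0.532876
  n2 = 1.638 * 0.325568 / 0.532876 = 1.0008

1.0008


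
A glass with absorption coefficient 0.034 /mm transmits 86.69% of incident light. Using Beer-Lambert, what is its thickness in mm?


Rearrange T = exp(-alpha * thickness):
  thickness = -ln(T) / alpha
  T = 86.69/100 = 0.8669
  ln(T) = -0.14283
  -ln(T) = 0.14283
  thickness = 0.14283 / 0.034 = 4.2 mm

4.2 mm


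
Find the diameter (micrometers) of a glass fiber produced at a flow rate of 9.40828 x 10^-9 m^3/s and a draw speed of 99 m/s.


Cross-sectional area from continuity:
  A = Q / v = 9.40828 x 10^-9 / 99 = 9.503313 x 10^-11 m^2
Diameter from circular cross-section:
  d = sqrt(4A / pi) * 10^6 (m -> um)
  d = sqrt(4 * 9.503313 x 10^-11 / pi) * 10^6 = 11.0 um

11.0 um


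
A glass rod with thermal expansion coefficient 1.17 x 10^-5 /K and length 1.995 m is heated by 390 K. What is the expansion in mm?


Thermal expansion formula: dL = alpha * L0 * dT
  dL = (1.17 x 10^-5) * 1.995 * 390 = 0.00910318 m
Convert to mm: 0.00910318 * 1000 = 9.1032 mm

9.1032 mm


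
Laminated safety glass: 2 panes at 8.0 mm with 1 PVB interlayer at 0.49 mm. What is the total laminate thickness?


Total thickness = glass contribution + PVB contribution
  Glass: 2 * 8.0 = 16.0 mm
  PVB: 1 * 0.49 = 0.49 mm
  Total = 16.0 + 0.49 = 16.49 mm

16.49 mm


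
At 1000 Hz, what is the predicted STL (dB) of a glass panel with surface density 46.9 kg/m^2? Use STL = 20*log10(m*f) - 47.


Mass law: STL = 20 * log10(m * f) - 47
  m * f = 46.9 * 1000 = 46900
  log10(46900) = 4.67117
  STL = 20 * 4.67117 - 47 = 93.4234 - 47 = 46.4 dB

46.4 dB


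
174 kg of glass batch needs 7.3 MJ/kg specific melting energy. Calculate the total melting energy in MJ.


Total energy = mass * specific energy
  E = 174 * 7.3 = 1270.2 MJ

1270.2 MJ


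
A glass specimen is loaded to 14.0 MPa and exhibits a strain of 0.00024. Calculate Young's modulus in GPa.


Young's modulus: E = stress / strain
  E = 14.0 MPa / 0.00024 = 58333.33 MPa
Convert to GPa: 58333.33 / 1000 = 58.33 GPa

58.33 GPa


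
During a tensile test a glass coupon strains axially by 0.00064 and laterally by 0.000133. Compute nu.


Poisson's ratio: nu = lateral strain / axial strain
  nu = 0.000133 / 0.00064 = 0.2078

0.2078


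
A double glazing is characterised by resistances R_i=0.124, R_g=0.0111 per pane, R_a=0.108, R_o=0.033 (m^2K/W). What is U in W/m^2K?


Total thermal resistance (series):
  R_total = R_in + R_glass + R_air + R_glass + R_out
  R_total = 0.124 + 0.0111 + 0.108 + 0.0111 + 0.033 = 0.2872 m^2K/W
U-value = 1 / R_total = 1 / 0.2872 = 3.482 W/m^2K

3.482 W/m^2K


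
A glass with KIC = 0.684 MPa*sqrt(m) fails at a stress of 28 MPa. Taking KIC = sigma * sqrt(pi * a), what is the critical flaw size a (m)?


Rearrange KIC = sigma * sqrt(pi * a):
  sqrt(pi * a) = KIC / sigma
  sqrt(pi * a) = 0.684 / 28 = 0.024429
  a = (KIC / sigma)^2 / pi
  a = 0.024429^2 / pi = 0.00019 m

0.00019 m


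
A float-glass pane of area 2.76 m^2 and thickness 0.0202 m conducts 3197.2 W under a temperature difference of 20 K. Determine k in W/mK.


Fourier's law rearranged: k = Q * t / (A * dT)
  Numerator = 3197.2 * 0.0202 = 64.58344
  Denominator = 2.76 * 20 = 55.2
  k = 64.58344 / 55.2 = 1.17 W/mK

1.17 W/mK


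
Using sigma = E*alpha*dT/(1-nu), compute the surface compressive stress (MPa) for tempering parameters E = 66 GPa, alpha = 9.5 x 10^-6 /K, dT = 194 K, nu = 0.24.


Tempering stress: sigma = E * alpha * dT / (1 - nu)
  E (MPa) = 66 * 1000 = 66000
  Numerator = 66000 * (9.5 x 10^-6) * 194 = 121.638
  Denominator = 1 - 0.24 = 0.76
  sigma = 121.638 / 0.76 = 160.1 MPa

160.1 MPa


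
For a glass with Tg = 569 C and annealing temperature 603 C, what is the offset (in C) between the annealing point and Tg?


Offset = T_anneal - Tg:
  offset = 603 - 569 = 34 C

34 C


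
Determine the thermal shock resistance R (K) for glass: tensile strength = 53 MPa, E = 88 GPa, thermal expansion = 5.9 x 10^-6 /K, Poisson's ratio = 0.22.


Thermal shock resistance: R = sigma * (1 - nu) / (E * alpha)
  Numerator = 53 * (1 - 0.22) = 41.34
  Denominator = 88 * 1000 * (5.9 x 10^-6) = 0.5192
  R = 41.34 / 0.5192 = 79.6 K

79.6 K
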